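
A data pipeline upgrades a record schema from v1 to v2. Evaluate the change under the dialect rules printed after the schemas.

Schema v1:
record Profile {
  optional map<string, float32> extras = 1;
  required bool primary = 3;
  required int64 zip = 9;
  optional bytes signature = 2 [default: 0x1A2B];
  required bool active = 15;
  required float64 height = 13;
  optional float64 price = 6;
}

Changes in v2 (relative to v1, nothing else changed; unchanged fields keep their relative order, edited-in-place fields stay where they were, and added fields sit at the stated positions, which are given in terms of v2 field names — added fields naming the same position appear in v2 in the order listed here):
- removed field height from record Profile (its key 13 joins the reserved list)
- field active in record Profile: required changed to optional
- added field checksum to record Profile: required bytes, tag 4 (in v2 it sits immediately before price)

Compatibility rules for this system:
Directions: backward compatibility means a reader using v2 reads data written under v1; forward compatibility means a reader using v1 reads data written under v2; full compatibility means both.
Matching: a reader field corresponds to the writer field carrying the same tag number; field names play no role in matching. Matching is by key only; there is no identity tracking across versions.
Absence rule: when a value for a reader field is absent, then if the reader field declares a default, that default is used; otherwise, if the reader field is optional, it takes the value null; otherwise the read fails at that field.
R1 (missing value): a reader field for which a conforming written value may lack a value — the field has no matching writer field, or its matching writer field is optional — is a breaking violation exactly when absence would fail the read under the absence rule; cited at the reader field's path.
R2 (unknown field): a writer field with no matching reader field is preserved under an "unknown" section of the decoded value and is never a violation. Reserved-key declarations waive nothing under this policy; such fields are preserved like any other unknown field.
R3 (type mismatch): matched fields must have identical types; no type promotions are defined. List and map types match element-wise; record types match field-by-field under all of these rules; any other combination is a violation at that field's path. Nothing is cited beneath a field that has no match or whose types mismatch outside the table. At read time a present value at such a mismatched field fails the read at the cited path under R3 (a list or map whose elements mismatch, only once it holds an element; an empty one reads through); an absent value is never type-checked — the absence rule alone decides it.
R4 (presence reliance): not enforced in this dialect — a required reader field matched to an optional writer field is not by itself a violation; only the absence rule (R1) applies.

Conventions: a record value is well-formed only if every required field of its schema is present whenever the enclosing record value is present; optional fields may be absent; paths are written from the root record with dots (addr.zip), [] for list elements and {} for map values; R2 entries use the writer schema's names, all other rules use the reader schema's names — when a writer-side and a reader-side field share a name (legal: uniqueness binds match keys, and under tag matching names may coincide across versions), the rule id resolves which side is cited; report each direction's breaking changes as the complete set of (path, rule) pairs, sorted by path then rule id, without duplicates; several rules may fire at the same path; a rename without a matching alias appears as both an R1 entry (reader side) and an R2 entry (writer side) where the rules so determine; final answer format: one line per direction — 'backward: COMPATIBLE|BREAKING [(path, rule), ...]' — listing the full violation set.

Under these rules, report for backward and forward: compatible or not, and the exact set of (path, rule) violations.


backward: BREAKING [(checksum, R1)]; forward: BREAKING [(active, R1), (height, R1)]

in Profile below, arrows point writer -> reader
backward on Profile — v2 reading data written by v1:
  extras: map<string, float32> -> map<string, float32>, writer optional; from extras
  primary: bool -> bool, writer required; from primary
  zip: int64 -> int64, writer required; from zip
  signature: bytes -> bytes, writer optional; from signature
  active: bool -> bool, writer required; from active
  checksum: no writer match
  price: float64 -> float64, writer optional; from price
  leftover writer field: height
  R1 fires at checksum
  => backward: BREAKING (1)
forward on Profile — v1 reading data written by v2:
  extras: map<string, float32> -> map<string, float32>, writer optional; from extras
  primary: bool -> bool, writer required; from primary
  zip: int64 -> int64, writer required; from zip
  signature: bytes -> bytes, writer optional; from signature
  active: bool -> bool, writer optional; from active
  height: no writer match
  price: float64 -> float64, writer optional; from price
  leftover writer field: checksum
  R1 fires at active
  R1 fires at height
  => forward: BREAKING (2)


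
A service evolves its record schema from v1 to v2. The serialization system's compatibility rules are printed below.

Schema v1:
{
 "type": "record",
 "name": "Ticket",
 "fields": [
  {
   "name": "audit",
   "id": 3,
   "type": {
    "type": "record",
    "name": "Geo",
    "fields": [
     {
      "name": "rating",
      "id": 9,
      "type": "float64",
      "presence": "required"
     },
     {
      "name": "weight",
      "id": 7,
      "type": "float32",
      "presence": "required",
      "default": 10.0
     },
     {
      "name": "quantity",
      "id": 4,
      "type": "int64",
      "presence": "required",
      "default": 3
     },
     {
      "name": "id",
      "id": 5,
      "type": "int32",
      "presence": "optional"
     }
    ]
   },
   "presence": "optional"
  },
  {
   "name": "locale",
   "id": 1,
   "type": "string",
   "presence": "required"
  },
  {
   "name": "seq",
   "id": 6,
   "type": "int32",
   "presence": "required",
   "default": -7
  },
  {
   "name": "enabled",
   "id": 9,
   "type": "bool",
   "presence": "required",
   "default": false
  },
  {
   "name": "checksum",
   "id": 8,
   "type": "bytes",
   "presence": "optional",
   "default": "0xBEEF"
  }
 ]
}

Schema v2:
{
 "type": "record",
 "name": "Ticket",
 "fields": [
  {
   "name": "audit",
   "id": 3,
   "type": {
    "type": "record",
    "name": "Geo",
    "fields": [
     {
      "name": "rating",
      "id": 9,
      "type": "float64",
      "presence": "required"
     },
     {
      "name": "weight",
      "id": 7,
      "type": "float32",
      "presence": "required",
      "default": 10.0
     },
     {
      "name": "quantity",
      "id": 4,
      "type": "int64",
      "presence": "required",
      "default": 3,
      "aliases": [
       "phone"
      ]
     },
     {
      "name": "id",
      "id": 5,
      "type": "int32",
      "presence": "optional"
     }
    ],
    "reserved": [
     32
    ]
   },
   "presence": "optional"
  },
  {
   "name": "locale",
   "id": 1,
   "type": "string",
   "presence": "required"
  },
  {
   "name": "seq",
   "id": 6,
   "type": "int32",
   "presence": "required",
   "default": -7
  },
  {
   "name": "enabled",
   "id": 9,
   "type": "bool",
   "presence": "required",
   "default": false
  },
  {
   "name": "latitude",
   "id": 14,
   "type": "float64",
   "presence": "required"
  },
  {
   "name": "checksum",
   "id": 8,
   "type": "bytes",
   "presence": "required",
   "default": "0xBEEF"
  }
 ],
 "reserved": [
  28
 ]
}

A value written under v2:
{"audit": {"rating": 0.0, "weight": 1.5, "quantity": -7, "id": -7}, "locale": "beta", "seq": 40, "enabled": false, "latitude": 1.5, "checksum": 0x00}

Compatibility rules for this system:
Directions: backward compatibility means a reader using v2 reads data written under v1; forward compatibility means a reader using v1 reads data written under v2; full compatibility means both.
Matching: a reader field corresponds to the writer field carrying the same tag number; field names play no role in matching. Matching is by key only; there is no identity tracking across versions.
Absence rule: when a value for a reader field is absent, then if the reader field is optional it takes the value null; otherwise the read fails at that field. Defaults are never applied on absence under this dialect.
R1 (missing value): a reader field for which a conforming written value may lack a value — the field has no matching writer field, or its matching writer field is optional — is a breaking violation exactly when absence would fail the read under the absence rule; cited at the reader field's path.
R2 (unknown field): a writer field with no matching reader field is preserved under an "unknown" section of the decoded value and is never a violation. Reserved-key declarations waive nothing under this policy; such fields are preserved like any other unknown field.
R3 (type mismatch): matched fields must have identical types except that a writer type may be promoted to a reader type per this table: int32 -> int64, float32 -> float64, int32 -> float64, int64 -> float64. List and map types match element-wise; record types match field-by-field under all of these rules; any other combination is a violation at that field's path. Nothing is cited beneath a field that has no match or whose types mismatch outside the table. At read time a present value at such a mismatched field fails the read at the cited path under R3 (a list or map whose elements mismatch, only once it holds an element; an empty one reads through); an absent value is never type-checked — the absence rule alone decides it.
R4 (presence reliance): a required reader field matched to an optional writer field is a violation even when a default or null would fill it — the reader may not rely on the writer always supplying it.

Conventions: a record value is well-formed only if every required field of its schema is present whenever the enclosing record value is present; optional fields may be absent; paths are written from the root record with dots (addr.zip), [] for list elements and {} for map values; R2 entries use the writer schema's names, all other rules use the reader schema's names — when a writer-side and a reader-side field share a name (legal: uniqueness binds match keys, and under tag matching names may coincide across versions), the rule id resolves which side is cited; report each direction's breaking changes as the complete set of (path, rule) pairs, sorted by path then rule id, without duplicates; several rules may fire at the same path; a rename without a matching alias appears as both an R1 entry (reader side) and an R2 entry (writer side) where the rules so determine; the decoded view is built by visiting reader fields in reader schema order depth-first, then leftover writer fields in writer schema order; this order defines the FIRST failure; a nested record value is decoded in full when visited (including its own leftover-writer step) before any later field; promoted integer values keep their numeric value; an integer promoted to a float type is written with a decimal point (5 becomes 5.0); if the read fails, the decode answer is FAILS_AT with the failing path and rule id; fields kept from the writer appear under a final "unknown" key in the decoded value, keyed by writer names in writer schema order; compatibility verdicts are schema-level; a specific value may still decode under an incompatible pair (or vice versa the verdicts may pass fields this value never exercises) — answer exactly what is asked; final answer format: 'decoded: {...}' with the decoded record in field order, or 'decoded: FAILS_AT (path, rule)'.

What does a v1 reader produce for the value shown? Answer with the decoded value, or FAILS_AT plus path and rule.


in Ticket below, arrows point writer -> reader
decode (reader v1):
  audit.rating := 0.0
  audit.weight := 1.5
  audit.quantity := -7
  audit.id := -7
  locale := "beta"
  seq := 40
  enabled := false
  checksum := 0x00
  writer latitude: kept under "unknown"
  => decoded: {"audit": {"rating": 0.0, "weight": 1.5, "quantity": -7, "id": -7}, "locale": "beta", "seq": 40, "enabled": false, "checksum": 0x00, "unknown": {"latitude": 1.5}}
the other Ticket changes do not affect what is asked:
  field checksum in record Ticket: optional changed to required -> a verdict-level change on Ticket — the shown value reads the same

decoded: {"audit": {"rating": 0.0, "weight": 1.5, "quantity": -7, "id": -7}, "locale": "beta", "seq": 40, "enabled": false, "checksum": 0x00, "unknown": {"latitude": 1.5}}


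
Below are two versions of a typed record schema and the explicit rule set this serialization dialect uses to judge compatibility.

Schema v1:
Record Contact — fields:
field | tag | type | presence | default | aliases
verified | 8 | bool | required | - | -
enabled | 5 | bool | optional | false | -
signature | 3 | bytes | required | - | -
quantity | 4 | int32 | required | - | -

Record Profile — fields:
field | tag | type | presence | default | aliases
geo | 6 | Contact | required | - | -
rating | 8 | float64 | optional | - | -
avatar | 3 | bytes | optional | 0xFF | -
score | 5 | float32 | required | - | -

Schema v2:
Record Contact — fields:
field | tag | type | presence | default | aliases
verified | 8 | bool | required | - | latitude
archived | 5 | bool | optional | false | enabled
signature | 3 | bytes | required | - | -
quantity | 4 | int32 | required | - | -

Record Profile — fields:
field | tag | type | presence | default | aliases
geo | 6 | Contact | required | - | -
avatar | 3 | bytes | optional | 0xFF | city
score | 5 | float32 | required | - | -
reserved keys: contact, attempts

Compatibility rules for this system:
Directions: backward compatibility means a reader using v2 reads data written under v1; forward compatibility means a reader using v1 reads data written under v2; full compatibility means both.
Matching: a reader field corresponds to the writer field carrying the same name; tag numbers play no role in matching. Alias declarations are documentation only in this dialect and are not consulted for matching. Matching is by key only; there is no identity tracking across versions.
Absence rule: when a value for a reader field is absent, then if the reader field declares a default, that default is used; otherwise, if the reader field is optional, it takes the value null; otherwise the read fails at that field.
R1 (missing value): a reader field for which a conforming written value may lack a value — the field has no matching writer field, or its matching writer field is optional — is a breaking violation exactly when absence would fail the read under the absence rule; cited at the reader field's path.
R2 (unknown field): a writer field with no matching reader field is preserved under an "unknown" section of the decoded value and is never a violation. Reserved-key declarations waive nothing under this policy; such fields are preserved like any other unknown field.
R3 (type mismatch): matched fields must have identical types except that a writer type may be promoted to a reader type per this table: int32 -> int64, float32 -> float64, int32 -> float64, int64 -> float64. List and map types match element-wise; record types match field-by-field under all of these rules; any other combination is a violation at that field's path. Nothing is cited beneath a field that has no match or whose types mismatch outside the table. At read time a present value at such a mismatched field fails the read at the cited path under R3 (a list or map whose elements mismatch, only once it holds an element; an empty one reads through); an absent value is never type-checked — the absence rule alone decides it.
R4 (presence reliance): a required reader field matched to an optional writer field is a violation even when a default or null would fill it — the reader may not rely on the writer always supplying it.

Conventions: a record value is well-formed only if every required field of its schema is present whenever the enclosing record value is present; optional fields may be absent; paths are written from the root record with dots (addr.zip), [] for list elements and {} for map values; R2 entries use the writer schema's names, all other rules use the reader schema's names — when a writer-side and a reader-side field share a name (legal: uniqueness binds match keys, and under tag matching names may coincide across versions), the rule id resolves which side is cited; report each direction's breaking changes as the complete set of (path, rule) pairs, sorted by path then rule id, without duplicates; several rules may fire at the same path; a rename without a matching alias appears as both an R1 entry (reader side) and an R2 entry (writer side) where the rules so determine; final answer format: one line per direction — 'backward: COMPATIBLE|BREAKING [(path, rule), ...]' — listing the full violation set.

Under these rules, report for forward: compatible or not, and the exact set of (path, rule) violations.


forward: COMPATIBLE []

arrows below run writer -> reader for Profile
forward for Profile (reader v1, writer v2):
  geo <- geo (Contact -> Contact, writer required)
  rating: no writer match
  avatar <- avatar (bytes -> bytes, writer optional)
  score <- score (float32 -> float32, writer required)
  geo.verified <- geo.verified (bool -> bool, writer required)
  geo.enabled: no writer match
  geo.signature <- geo.signature (bytes -> bytes, writer required)
  geo.quantity <- geo.quantity (int32 -> int32, writer required)
  geo.archived (writer side), unknown to reader
  => no violations; forward on Profile: COMPATIBLE
diffs on Profile not affecting the asked answer:
  renamed field enabled to archived in record Contact (alias enabled declared on the renamed field) -> triggers nothing under Profile's printed rules — same verdict
  removed field rating from record Profile -> triggers nothing under Profile's printed rules — same verdict


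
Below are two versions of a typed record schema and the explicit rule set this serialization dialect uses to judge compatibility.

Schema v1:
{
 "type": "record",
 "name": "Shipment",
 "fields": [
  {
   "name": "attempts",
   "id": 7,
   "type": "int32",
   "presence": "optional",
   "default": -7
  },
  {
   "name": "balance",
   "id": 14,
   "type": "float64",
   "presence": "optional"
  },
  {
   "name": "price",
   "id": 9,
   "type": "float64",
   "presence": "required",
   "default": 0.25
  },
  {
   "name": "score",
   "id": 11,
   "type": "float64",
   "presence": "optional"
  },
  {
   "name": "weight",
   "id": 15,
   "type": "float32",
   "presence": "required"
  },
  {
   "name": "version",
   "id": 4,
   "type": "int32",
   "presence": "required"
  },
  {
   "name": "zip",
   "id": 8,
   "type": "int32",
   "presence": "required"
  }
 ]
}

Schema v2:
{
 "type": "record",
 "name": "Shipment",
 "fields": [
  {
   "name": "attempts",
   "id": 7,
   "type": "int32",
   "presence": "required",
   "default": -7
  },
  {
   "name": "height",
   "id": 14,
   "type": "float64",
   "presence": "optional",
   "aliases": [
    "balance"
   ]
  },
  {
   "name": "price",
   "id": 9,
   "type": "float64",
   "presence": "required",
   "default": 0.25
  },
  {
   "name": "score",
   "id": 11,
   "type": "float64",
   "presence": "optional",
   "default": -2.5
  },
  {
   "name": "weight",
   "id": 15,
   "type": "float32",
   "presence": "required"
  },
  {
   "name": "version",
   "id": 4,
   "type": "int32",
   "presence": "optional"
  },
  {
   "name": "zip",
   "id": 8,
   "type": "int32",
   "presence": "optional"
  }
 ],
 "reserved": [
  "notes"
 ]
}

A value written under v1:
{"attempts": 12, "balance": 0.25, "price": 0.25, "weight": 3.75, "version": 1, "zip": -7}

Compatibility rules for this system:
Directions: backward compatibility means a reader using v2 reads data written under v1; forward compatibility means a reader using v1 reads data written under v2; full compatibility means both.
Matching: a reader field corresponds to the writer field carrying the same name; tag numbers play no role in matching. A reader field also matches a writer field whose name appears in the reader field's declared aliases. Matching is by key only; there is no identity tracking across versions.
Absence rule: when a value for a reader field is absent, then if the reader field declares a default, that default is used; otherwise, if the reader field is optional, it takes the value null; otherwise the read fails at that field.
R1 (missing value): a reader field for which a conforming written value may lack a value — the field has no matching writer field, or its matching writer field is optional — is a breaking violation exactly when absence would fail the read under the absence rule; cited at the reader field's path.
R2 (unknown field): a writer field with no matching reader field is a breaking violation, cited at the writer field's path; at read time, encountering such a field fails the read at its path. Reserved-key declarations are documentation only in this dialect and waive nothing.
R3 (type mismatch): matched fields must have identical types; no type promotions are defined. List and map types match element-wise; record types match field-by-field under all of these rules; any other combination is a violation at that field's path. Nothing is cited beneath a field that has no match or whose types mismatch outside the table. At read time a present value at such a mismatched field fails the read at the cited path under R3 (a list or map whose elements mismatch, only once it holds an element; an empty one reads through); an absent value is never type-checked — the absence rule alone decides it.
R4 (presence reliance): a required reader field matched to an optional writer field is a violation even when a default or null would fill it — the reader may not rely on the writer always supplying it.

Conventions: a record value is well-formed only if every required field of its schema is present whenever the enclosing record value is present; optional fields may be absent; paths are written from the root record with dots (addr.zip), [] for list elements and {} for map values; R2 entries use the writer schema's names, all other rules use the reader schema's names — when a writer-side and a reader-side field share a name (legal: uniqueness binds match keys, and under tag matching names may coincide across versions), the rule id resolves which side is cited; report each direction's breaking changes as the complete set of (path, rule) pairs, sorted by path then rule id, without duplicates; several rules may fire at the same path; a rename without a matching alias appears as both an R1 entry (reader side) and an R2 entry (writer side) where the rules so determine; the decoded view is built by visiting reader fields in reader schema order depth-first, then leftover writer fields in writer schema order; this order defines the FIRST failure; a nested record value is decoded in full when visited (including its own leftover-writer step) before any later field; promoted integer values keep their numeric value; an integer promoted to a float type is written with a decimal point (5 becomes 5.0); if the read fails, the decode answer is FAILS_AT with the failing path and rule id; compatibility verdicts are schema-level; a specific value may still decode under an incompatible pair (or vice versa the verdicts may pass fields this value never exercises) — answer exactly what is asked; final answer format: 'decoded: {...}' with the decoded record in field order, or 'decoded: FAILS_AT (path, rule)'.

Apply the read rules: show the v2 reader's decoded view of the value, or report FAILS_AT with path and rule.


the writer's type comes first in each Shipment pair
migrating the Shipment value to v2:
  attempts := 12
  height := 0.25 (from writer balance)
  price := 0.25
  score := -2.5 (no value, default fills)
  weight := 3.75
  version := 1
  zip := -7
  => decoded: {"attempts": 12, "height": 0.25, "price": 0.25, "score": -2.5, "weight": 3.75, "version": 1, "zip": -7}
checking off the Shipment differences that do not matter here:
  field attempts in record Shipment: optional changed to required -> affects the rule determinations only; this particular Shipment value decodes identically
  field zip in record Shipment: required changed to optional -> affects the rule determinations only; this particular Shipment value decodes identically
  field version in record Shipment: required changed to optional -> affects the rule determinations only; this particular Shipment value decodes identically

decoded: {"attempts": 12, "height": 0.25, "price": 0.25, "score": -2.5, "weight": 3.75, "version": 1, "zip": -7}


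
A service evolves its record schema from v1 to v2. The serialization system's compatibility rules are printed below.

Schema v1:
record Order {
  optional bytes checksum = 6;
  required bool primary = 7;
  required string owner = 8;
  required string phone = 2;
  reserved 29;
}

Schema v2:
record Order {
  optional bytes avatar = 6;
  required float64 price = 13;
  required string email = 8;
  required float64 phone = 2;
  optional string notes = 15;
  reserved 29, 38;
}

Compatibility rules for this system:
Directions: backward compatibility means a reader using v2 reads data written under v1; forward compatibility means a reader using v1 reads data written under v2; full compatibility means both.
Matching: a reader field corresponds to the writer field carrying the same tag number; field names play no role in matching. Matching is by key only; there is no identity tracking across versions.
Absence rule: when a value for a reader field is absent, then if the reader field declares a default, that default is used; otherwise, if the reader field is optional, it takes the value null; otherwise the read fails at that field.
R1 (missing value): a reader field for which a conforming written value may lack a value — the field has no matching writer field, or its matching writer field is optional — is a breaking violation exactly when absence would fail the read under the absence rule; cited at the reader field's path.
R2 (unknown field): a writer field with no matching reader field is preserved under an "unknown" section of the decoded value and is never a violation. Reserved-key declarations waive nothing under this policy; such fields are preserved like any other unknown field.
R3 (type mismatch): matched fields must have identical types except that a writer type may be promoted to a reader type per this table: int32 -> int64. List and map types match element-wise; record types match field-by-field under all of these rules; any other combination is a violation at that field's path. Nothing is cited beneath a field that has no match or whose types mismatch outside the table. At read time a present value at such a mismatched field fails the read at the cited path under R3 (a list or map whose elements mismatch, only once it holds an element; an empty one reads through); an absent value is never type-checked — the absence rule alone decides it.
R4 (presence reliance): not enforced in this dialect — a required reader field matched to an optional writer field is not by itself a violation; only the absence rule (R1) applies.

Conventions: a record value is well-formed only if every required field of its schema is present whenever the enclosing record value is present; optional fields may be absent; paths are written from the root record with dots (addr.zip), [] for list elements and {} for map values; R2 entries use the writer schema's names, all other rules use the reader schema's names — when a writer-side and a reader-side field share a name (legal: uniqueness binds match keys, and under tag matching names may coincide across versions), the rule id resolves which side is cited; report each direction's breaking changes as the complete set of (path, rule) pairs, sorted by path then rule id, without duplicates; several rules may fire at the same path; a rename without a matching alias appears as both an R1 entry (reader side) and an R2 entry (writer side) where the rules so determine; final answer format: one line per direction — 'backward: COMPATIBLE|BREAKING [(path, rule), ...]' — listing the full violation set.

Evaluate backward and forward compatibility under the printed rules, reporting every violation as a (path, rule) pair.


arrows below run writer -> reader for Order
backward on Order — v2 reading data written by v1:
  writer optional, bytes -> bytes: reader avatar maps from writer checksum
  price: no writer-side match
  writer required, string -> string: reader email maps from writer owner
  writer required, string -> float64: reader phone maps from writer phone
  notes: no writer-side match
  leftover writer field: primary
  R3 fires at phone
  R1 fires at price
  => backward verdict for Order: BREAKING, 2 violation(s)
forward on Order — v1 reading data written by v2:
  writer optional, bytes -> bytes: reader checksum maps from writer avatar
  primary: no writer-side match
  writer required, string -> string: reader owner maps from writer email
  writer required, float64 -> string: reader phone maps from writer phone
  leftover writer field: price
  leftover writer field: notes
  R3 fires at phone
  R1 fires at primary
  => forward verdict for Order: BREAKING, 2 violation(s)

backward: BREAKING [(phone, R3), (price, R1)]; forward: BREAKING [(phone, R3), (primary, R1)]


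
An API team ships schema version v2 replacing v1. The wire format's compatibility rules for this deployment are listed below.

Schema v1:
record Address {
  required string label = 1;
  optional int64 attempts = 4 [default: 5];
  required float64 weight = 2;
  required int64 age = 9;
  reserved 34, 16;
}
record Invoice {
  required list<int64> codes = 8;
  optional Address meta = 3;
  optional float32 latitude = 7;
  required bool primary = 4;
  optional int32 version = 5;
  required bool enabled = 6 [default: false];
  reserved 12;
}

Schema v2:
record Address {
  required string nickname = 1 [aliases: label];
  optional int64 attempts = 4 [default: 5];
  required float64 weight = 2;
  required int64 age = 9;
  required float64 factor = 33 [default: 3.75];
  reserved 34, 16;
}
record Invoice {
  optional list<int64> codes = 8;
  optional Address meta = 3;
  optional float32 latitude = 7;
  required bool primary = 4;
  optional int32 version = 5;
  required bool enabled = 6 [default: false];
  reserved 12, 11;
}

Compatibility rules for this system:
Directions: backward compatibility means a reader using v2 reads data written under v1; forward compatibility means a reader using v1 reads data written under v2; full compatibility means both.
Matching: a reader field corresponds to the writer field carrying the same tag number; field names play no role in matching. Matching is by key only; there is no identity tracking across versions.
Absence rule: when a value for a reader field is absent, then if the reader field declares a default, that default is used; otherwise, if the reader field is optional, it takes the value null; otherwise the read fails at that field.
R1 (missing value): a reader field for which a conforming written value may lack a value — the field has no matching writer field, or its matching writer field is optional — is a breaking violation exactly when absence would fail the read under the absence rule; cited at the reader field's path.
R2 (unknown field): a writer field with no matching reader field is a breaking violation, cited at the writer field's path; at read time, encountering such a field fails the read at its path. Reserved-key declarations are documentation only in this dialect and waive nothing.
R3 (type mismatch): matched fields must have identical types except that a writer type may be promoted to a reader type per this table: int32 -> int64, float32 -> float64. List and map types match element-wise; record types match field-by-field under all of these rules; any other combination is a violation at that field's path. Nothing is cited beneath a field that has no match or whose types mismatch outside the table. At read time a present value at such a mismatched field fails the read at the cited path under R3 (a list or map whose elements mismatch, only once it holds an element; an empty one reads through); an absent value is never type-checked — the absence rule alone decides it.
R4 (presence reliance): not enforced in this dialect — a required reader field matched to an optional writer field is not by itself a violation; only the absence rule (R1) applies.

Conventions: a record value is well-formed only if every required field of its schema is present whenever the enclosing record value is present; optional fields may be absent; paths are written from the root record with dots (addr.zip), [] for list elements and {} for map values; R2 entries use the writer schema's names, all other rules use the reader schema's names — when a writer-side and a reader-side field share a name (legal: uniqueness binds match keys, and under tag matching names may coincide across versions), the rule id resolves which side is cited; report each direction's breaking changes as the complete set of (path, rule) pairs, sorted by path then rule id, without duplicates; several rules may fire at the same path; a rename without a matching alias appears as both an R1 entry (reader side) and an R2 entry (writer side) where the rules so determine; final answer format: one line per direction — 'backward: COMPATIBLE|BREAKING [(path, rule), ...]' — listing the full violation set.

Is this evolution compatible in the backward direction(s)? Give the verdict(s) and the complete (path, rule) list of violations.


backward: COMPATIBLE []

in Invoice below, arrows point writer -> reader
backward analysis of Invoice with v2 as reader and v1 as writer:
  list<int64> -> list<int64>, writer required: codes aligns to codes
  Address -> Address, writer optional: meta aligns to meta
  float32 -> float32, writer optional: latitude aligns to latitude
  bool -> bool, writer required: primary aligns to primary
  int32 -> int32, writer optional: version aligns to version
  bool -> bool, writer required: enabled aligns to enabled
  string -> string, writer required: meta.nickname aligns to meta.label
  int64 -> int64, writer optional: meta.attempts aligns to meta.attempts
  float64 -> float64, writer required: meta.weight aligns to meta.weight
  int64 -> int64, writer required: meta.age aligns to meta.age
  meta.factor: no writer match
  => backward: COMPATIBLE
checking off the Invoice differences that do not matter here:
  field codes in record Invoice: required changed to optional -> matters only for Invoice's forward compatibility — outside the asked direction
  renamed field label to nickname in record Address (alias label declared on the renamed field) -> triggers nothing under Invoice's printed rules — same verdict
  added field factor to record Address: required float64, tag 33, default 3.75 (in v2 it sits last) -> matters only for Invoice's forward compatibility — outside the asked direction


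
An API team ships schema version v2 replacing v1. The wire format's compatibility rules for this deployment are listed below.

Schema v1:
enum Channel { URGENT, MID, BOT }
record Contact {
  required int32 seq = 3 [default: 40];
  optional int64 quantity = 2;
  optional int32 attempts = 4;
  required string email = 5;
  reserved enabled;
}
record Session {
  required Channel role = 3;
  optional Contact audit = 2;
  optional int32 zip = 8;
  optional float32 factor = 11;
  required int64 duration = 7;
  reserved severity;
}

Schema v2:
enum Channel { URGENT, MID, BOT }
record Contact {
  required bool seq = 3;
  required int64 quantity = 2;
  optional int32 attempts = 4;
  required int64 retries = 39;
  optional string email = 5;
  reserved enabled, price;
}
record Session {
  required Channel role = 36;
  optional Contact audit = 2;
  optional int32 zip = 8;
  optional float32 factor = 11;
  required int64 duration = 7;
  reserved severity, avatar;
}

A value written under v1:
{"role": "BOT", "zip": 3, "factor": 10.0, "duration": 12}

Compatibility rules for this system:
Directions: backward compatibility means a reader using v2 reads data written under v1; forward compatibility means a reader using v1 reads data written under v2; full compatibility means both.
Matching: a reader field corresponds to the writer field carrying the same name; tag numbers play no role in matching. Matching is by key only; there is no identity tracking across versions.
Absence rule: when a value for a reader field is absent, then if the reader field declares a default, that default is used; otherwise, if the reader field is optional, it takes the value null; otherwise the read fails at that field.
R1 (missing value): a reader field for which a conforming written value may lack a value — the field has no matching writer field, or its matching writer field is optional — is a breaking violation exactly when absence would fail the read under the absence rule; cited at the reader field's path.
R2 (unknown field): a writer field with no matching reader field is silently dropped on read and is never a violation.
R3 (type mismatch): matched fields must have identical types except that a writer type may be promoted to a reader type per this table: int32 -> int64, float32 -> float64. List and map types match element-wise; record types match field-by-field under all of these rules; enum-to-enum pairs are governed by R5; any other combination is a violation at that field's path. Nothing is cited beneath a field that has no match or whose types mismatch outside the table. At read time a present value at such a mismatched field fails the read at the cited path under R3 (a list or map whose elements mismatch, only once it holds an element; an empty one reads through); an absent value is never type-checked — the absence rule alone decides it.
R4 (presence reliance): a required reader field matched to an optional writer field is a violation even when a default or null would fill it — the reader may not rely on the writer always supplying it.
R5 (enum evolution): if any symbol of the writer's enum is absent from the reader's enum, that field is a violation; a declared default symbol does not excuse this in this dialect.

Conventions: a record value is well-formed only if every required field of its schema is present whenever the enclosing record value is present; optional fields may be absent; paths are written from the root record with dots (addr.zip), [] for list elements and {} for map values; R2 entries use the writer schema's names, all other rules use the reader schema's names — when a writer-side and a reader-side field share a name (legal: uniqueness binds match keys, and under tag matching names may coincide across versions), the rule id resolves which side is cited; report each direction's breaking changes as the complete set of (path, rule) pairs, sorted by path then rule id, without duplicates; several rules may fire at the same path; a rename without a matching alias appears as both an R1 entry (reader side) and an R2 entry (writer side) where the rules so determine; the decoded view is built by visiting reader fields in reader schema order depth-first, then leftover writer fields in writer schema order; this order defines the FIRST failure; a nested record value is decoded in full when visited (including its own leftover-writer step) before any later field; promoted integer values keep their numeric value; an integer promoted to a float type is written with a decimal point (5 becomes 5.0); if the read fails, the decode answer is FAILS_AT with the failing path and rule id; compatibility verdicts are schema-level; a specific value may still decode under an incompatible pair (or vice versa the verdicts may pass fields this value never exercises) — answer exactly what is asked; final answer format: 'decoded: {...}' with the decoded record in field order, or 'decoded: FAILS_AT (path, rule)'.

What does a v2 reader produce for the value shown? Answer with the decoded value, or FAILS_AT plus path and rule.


decoded: {"role": "BOT", "audit": null, "zip": 3, "factor": 10.0, "duration": 12}

the writer's type comes first in each Session pair
migrating the Session value to v2:
  role := "BOT"
  audit := null (missing; optional => null)
  zip := 3
  factor := 10.0
  duration := 12
  => decoded: {"role": "BOT", "audit": null, "zip": 3, "factor": 10.0, "duration": 12}
checking off the Session differences that do not matter here:
  field email in record Contact: required changed to optional -> schema-level compatibility only; this Session value's decode is unchanged
  field seq in record Contact: type int32 changed to bool (its default is dropped) -> schema-level compatibility only; this Session value's decode is unchanged
  field quantity in record Contact: optional changed to required -> schema-level compatibility only; this Session value's decode is unchanged
  field role in record Session: tag 3 changed to 36 -> fires no rule on Session under this dialect and leaves the result unchanged
  added field retries to record Contact: required int64, tag 39 (in v2 it sits immediately before email) -> schema-level compatibility only; this Session value's decode is unchanged
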